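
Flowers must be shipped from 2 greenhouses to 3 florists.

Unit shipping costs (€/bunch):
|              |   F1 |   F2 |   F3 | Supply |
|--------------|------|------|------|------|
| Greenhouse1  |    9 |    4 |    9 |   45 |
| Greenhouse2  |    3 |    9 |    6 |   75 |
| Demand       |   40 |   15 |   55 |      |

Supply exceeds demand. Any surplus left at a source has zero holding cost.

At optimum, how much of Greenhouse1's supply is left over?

10

Minimum-cost shipments:
  Greenhouse1 to F2: 15 × €4 = €60
  Greenhouse1 to F3: 20 × €9 = €180
  Greenhouse2 to F1: 40 × €3 = €120
  Greenhouse2 to F3: 35 × €6 = €210
Total cost = €570.
Greenhouse1 ships 35 of its 45, leaving 10.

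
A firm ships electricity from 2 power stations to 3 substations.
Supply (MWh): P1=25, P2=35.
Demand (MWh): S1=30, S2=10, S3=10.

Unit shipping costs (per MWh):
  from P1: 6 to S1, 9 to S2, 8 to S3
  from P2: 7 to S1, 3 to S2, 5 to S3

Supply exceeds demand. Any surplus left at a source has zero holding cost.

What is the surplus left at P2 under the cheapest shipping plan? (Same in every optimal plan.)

Minimum-cost shipments:
  P1→S1: 25 MWh
  P2→S1: 5 MWh
  P2→S2: 10 MWh
  P2→S3: 10 MWh
Total cost = 265.
P2 ships 25 of its 35, leaving 10.

10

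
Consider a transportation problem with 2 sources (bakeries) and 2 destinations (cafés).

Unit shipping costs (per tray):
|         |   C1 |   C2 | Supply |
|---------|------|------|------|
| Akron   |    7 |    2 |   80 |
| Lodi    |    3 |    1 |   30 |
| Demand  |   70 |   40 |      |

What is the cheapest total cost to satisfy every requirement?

An optimal shipping plan:
  Akron–C1: 40 × 7 = 280
  Akron–C2: 40 × 2 = 80
  Lodi–C1: 30 × 3 = 90
Total = 280 + 80 + 90 = 450.

450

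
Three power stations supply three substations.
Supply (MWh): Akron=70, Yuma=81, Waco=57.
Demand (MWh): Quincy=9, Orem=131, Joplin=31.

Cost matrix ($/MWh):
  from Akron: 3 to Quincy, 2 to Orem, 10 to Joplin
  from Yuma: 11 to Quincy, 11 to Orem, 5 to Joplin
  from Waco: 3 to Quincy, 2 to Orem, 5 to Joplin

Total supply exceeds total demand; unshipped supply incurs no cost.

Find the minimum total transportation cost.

A cheapest plan:
  Akron->Orem: 70 × $2 = $140
  Yuma->Quincy: 9 × $11 = $99
  Yuma->Orem: 4 × $11 = $44
  Yuma->Joplin: 31 × $5 = $155
  Waco->Orem: 57 × $2 = $114
Total = 140 + 99 + 44 + 155 + 114 = $552.
(Supply check: Akron ships 70; Yuma ships 44; Waco ships 57.)

552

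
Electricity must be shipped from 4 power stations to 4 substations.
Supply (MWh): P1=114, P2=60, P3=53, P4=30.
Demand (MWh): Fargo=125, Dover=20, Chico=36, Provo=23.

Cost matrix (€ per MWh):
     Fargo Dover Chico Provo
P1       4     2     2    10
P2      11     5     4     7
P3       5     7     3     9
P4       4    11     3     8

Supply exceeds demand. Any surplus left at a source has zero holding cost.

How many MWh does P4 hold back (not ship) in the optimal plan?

Minimum-cost shipments:
  P1–Fargo: 94 × €4 = €376
  P1–Dover: 20 × €2 = €40
  P2–Provo: 23 × €7 = €161
  P3–Fargo: 1 × €5 = €5
  P3–Chico: 36 × €3 = €108
  P4–Fargo: 30 × €4 = €120
Total cost = €810.
P4 ships 30 of its 30, leaving 0.

0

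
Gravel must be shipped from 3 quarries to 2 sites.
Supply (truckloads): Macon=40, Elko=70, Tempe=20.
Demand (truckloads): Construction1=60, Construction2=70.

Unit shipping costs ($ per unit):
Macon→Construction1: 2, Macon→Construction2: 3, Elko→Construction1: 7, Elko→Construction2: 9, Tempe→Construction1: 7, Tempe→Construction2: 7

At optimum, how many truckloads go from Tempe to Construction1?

0

The minimum-cost plan:
  Macon to Construction2: 40 truckloads
  Elko to Construction1: 60 truckloads
  Elko to Construction2: 10 truckloads
  Tempe to Construction2: 20 truckloads
Total cost = $770.
The route Tempe→Construction1 is not used.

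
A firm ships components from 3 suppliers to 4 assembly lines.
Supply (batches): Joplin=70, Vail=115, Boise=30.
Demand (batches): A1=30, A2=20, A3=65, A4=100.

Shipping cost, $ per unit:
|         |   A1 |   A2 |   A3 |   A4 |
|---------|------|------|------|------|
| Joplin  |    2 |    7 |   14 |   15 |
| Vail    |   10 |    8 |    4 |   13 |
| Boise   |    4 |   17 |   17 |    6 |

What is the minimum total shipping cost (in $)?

Optimal allocation:
  Joplin->A1: 30 × $2 = $60
  Joplin->A2: 20 × $7 = $140
  Joplin->A4: 20 × $15 = $300
  Vail->A3: 65 × $4 = $260
  Vail->A4: 50 × $13 = $650
  Boise->A4: 30 × $6 = $180
Total = 60 + 140 + 300 + 260 + 650 + 180 = $1590.

1590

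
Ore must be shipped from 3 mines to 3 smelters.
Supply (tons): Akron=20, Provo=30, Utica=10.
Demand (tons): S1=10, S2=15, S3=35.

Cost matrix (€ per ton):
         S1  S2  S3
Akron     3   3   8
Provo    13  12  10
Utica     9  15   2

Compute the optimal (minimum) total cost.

An optimal shipping plan:
  Akron→S1: 10 × €3 = €30
  Akron→S2: 10 × €3 = €30
  Provo→S2: 5 × €12 = €60
  Provo→S3: 25 × €10 = €250
  Utica→S3: 10 × €2 = €20
Total = 30 + 30 + 60 + 250 + 20 = €390.
(Supply check: Akron ships 20; Provo ships 30; Utica ships 10.)

390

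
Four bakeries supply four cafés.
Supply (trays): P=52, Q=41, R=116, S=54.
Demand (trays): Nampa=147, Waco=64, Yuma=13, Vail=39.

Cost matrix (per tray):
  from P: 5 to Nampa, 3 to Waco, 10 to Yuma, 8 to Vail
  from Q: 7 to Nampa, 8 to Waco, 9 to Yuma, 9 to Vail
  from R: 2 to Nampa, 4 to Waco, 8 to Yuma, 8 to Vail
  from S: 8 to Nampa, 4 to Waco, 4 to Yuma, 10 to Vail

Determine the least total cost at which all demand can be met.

One minimum-cost allocation:
  P->Nampa: 29 × 5 = 145
  P->Waco: 23 × 3 = 69
  Q->Nampa: 2 × 7 = 14
  Q->Vail: 39 × 9 = 351
  R->Nampa: 116 × 2 = 232
  S->Waco: 41 × 4 = 164
  S->Yuma: 13 × 4 = 52
Total = 145 + 69 + 14 + 351 + 232 + 164 + 52 = 1027.

1027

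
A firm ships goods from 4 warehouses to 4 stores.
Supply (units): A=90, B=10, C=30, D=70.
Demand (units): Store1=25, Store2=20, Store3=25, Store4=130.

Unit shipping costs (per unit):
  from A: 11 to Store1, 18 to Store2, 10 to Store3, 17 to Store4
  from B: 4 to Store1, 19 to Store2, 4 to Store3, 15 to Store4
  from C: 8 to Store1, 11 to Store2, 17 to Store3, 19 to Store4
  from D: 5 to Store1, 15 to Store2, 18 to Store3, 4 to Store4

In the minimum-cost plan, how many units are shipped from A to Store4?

60

Solving gives:
  A–Store1: 5 units
  A–Store3: 25 units
  A–Store4: 60 units
  B–Store1: 10 units
  C–Store1: 10 units
  C–Store2: 20 units
  D–Store4: 70 units
Total cost = 1945.
So A→Store4 carries 60 units.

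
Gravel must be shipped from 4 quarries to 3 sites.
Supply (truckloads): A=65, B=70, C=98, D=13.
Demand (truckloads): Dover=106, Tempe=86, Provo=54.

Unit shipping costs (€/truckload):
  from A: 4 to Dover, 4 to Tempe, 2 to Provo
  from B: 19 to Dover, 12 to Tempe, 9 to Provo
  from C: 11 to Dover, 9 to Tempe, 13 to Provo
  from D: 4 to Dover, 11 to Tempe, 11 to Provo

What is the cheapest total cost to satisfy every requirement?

1928

An optimal shipping plan:
  A→Dover: 65 × €4 = €260
  B→Tempe: 16 × €12 = €192
  B→Provo: 54 × €9 = €486
  C→Dover: 28 × €11 = €308
  C→Tempe: 70 × €9 = €630
  D→Dover: 13 × €4 = €52
Total = 260 + 192 + 486 + 308 + 630 + 52 = €1928.
(Supply check: A ships 65; B ships 70; C ships 98; D ships 13.)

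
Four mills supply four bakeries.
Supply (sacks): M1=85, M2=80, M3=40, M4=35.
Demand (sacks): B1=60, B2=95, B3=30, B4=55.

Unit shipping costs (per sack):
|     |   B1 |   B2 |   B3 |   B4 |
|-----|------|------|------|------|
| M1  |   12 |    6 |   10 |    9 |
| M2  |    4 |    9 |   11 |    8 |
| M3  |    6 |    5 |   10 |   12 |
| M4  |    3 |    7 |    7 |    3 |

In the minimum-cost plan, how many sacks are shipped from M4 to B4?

35

Optimal shipments:
  M1->B2: 55 × 6 = 330
  M1->B3: 30 × 10 = 300
  M2->B1: 60 × 4 = 240
  M2->B4: 20 × 8 = 160
  M3->B2: 40 × 5 = 200
  M4->B4: 35 × 3 = 105
Total cost = 1335.
So M4→B4 carries 35 sacks.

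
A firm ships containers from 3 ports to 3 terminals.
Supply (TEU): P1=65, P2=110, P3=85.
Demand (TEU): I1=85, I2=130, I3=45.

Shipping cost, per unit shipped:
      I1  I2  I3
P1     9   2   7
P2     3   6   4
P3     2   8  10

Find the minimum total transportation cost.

870

One minimum-cost allocation:
  P1->I2: 65 × 2 = 130
  P2->I2: 65 × 6 = 390
  P2->I3: 45 × 4 = 180
  P3->I1: 85 × 2 = 170
Total = 130 + 390 + 180 + 170 = 870.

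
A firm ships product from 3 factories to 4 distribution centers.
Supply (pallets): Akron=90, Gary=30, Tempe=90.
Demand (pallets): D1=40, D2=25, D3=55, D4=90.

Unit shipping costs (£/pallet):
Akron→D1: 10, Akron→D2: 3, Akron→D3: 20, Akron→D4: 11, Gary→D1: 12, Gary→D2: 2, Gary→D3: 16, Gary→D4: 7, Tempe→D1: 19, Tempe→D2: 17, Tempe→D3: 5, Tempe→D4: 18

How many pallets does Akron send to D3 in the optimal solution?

Solving gives:
  Akron to D1: 40 × £10 = £400
  Akron to D2: 25 × £3 = £75
  Akron to D4: 25 × £11 = £275
  Gary to D4: 30 × £7 = £210
  Tempe to D3: 55 × £5 = £275
  Tempe to D4: 35 × £18 = £630
Total cost = £1865.
The route Akron→D3 is not used.

0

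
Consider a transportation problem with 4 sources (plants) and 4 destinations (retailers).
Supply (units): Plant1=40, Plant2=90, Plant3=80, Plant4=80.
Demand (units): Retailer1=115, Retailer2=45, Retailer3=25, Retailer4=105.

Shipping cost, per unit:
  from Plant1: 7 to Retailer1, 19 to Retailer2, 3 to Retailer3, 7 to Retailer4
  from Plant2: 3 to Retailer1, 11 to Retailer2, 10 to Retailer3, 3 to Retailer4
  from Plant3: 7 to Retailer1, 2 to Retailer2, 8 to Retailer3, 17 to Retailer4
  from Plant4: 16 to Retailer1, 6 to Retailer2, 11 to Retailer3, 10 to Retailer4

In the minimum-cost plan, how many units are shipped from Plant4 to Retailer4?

80

Optimal shipments:
  Plant1–Retailer1: 15 units
  Plant1–Retailer3: 25 units
  Plant2–Retailer1: 65 units
  Plant2–Retailer4: 25 units
  Plant3–Retailer1: 35 units
  Plant3–Retailer2: 45 units
  Plant4–Retailer4: 80 units
Total cost = 1585.
So Plant4→Retailer4 carries 80 units.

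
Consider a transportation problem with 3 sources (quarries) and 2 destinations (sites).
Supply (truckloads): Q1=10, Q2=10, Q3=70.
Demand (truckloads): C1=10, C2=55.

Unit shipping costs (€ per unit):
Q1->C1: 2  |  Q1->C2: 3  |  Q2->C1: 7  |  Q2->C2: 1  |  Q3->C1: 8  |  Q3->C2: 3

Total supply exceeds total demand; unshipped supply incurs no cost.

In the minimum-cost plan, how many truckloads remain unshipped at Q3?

25

An optimal plan:
  Q1→C1: 10 × €2 = €20
  Q2→C2: 10 × €1 = €10
  Q3→C2: 45 × €3 = €135
Total cost = €165.
Q3 ships 45 of its 70, leaving 25.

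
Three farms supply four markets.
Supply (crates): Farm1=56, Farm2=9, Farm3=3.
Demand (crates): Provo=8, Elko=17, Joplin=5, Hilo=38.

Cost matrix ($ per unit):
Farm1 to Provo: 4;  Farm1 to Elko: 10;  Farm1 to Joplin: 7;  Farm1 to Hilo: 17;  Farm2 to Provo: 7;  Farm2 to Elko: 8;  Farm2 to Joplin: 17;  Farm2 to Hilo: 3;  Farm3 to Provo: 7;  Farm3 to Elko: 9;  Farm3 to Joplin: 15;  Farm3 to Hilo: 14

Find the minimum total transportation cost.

748

An optimal shipping plan:
  Farm1->Provo: 8 × $4 = $32
  Farm1->Elko: 17 × $10 = $170
  Farm1->Joplin: 5 × $7 = $35
  Farm1->Hilo: 26 × $17 = $442
  Farm2->Hilo: 9 × $3 = $27
  Farm3->Hilo: 3 × $14 = $42
Total = 32 + 170 + 35 + 442 + 27 + 42 = $748.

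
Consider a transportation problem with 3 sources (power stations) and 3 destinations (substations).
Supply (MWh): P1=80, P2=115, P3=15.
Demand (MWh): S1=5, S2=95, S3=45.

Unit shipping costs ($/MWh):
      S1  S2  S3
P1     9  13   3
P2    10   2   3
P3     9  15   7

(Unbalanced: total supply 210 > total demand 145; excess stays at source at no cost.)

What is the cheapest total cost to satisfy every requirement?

370

A cheapest plan:
  P1–S3: 25 × $3 = $75
  P2–S2: 95 × $2 = $190
  P2–S3: 20 × $3 = $60
  P3–S1: 5 × $9 = $45
Total = 75 + 190 + 60 + 45 = $370.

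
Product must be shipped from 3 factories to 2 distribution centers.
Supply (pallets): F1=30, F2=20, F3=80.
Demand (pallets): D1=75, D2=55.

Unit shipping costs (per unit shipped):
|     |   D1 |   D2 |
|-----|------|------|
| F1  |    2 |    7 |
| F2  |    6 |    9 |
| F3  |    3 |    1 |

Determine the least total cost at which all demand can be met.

310

Optimal allocation:
  F1–D1: 30 × 2 = 60
  F2–D1: 20 × 6 = 120
  F3–D1: 25 × 3 = 75
  F3–D2: 55 × 1 = 55
Total = 60 + 120 + 75 + 55 = 310.
(Supply check: F1 ships 30; F2 ships 20; F3 ships 80.)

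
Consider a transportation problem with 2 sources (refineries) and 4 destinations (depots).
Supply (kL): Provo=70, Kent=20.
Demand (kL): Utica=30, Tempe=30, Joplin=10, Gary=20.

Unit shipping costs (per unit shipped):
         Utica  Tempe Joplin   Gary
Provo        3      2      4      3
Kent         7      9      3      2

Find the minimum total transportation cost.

230

One minimum-cost allocation:
  Provo→Utica: 30 × 3 = 90
  Provo→Tempe: 30 × 2 = 60
  Provo→Joplin: 10 × 4 = 40
  Kent→Gary: 20 × 2 = 40
Total = 90 + 60 + 40 + 40 = 230.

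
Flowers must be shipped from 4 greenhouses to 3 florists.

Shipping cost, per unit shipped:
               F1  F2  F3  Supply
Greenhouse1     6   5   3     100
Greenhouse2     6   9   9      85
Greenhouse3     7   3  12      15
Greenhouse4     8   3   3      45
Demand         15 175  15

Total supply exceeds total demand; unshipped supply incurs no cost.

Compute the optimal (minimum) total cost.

1010

One minimum-cost allocation:
  Greenhouse1–F2: 85 × 5 = 425
  Greenhouse1–F3: 15 × 3 = 45
  Greenhouse2–F1: 15 × 6 = 90
  Greenhouse2–F2: 30 × 9 = 270
  Greenhouse3–F2: 15 × 3 = 45
  Greenhouse4–F2: 45 × 3 = 135
Total = 425 + 45 + 90 + 270 + 45 + 135 = 1010.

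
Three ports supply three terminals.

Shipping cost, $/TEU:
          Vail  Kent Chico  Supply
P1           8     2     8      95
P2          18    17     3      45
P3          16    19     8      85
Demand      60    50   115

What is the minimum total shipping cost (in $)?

Optimal allocation:
  P1 to Vail: 45 × $8 = $360
  P1 to Kent: 50 × $2 = $100
  P2 to Chico: 45 × $3 = $135
  P3 to Vail: 15 × $16 = $240
  P3 to Chico: 70 × $8 = $560
Total = 360 + 100 + 135 + 240 + 560 = $1395.

1395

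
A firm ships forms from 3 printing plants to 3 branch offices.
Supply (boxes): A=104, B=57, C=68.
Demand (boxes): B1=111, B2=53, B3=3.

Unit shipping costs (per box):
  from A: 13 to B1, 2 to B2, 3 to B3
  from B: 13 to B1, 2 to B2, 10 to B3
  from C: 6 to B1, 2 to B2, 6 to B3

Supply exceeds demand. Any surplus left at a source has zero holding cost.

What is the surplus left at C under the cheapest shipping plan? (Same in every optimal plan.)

An optimal plan:
  A to B2: 53 × 2 = 106
  A to B3: 3 × 3 = 9
  B to B1: 43 × 13 = 559
  C to B1: 68 × 6 = 408
Total cost = 1082.
C ships 68 of its 68, leaving 0.

0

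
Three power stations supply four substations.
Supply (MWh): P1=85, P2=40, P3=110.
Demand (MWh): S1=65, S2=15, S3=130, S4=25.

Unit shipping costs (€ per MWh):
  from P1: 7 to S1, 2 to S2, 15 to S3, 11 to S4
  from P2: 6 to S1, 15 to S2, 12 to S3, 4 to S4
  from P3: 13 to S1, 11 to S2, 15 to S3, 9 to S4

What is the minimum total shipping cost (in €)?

2490

An optimal shipping plan:
  P1->S1: 65 × €7 = €455
  P1->S2: 15 × €2 = €30
  P1->S3: 5 × €15 = €75
  P2->S3: 15 × €12 = €180
  P2->S4: 25 × €4 = €100
  P3->S3: 110 × €15 = €1650
Total = 455 + 30 + 75 + 180 + 100 + 1650 = €2490.
(Supply check: P1 ships 85; P2 ships 40; P3 ships 110.)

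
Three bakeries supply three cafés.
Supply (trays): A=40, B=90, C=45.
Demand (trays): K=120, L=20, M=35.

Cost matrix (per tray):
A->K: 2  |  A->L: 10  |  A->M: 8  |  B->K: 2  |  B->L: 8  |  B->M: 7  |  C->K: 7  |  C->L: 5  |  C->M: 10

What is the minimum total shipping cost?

660

A cheapest plan:
  A->K: 40 × 2 = 80
  B->K: 80 × 2 = 160
  B->M: 10 × 7 = 70
  C->L: 20 × 5 = 100
  C->M: 25 × 10 = 250
Total = 80 + 160 + 70 + 100 + 250 = 660.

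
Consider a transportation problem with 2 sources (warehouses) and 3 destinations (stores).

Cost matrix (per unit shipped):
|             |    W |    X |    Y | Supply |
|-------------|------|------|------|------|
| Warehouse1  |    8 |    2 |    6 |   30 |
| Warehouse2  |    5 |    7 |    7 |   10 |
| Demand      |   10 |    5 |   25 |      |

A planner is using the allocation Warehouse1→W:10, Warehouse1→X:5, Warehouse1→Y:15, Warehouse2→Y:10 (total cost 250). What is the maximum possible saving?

Current plan cost = 10·8 + 5·2 + 15·6 + 10·7 = 250.
Optimal plan:
  Warehouse1→X: 5 × 2 = 10
  Warehouse1→Y: 25 × 6 = 150
  Warehouse2→W: 10 × 5 = 50
Optimal cost = 210.
Saving = 250 − 210 = 40.

40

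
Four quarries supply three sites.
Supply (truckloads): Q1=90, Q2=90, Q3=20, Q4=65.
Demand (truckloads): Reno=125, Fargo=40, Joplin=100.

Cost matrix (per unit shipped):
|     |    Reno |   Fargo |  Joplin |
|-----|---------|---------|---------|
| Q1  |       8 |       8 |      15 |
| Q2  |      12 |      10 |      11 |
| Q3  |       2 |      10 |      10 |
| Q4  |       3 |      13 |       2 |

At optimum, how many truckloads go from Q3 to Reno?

Solving gives:
  Q1 to Reno: 90 truckloads
  Q2 to Fargo: 40 truckloads
  Q2 to Joplin: 50 truckloads
  Q3 to Reno: 20 truckloads
  Q4 to Reno: 15 truckloads
  Q4 to Joplin: 50 truckloads
Total cost = 1855.
So Q3→Reno carries 20 truckloads.

20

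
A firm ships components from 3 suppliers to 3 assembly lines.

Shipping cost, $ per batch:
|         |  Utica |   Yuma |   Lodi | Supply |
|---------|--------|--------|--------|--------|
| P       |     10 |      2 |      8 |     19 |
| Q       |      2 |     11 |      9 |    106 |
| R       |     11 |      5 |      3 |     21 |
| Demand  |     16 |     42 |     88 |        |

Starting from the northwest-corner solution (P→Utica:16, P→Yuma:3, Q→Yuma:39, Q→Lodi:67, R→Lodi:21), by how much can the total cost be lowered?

272

Current plan cost = 16·10 + 3·2 + 39·11 + 67·9 + 21·3 = $1261.
Optimal plan:
  P to Yuma: 19 × $2 = $38
  Q to Utica: 16 × $2 = $32
  Q to Yuma: 2 × $11 = $22
  Q to Lodi: 88 × $9 = $792
  R to Yuma: 21 × $5 = $105
Optimal cost = $989.
Saving = 1261 − 989 = $272.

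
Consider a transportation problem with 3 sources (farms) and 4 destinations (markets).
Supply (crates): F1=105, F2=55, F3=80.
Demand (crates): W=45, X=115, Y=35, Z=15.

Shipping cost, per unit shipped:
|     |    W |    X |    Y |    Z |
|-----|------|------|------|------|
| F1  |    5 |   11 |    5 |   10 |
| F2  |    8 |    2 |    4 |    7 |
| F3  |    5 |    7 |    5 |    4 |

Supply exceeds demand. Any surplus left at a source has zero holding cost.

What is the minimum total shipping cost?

Optimal allocation:
  F1–W: 40 × 5 = 200
  F1–Y: 35 × 5 = 175
  F2–X: 55 × 2 = 110
  F3–W: 5 × 5 = 25
  F3–X: 60 × 7 = 420
  F3–Z: 15 × 4 = 60
Total = 200 + 175 + 110 + 25 + 420 + 60 = 990.
(Supply check: F1 ships 75; F2 ships 55; F3 ships 80.)

990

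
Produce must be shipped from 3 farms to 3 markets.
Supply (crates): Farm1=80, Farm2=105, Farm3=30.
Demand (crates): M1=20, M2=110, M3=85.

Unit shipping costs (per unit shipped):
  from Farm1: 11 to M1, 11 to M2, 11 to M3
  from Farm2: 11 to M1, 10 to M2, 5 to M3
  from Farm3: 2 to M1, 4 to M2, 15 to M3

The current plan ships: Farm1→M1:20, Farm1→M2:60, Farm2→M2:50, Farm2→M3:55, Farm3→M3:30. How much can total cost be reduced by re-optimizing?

520

Current plan cost = 20·11 + 60·11 + 50·10 + 55·5 + 30·15 = 2105.
Optimal plan:
  Farm1–M2: 80 × 11 = 880
  Farm2–M2: 20 × 10 = 200
  Farm2–M3: 85 × 5 = 425
  Farm3–M1: 20 × 2 = 40
  Farm3–M2: 10 × 4 = 40
Optimal cost = 1585.
Saving = 2105 − 1585 = 520.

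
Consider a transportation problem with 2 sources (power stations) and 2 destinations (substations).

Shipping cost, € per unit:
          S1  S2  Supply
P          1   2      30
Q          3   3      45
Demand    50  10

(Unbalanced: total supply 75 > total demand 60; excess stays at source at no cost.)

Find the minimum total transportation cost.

120

An optimal shipping plan:
  P to S1: 30 × €1 = €30
  Q to S1: 20 × €3 = €60
  Q to S2: 10 × €3 = €30
Total = 30 + 60 + 30 = €120.
(Supply check: P ships 30; Q ships 30.)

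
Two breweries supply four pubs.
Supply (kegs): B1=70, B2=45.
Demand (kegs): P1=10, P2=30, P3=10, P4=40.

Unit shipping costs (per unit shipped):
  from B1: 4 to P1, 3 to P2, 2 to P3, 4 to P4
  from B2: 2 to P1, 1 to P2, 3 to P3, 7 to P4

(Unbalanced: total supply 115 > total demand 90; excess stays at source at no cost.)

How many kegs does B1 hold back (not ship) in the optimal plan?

Minimum-cost shipments:
  B1 to P3: 10 kegs
  B1 to P4: 40 kegs
  B2 to P1: 10 kegs
  B2 to P2: 30 kegs
Total cost = 230.
B1 ships 50 of its 70, leaving 20.

20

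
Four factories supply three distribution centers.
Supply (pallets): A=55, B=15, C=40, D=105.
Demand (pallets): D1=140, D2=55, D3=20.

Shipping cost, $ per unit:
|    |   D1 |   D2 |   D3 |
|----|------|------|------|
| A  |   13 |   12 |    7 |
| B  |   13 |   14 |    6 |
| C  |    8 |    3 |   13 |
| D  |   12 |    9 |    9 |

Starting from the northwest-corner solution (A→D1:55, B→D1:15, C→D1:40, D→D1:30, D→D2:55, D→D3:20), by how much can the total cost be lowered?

Current plan cost = 55·13 + 15·13 + 40·8 + 30·12 + 55·9 + 20·9 = $2265.
Optimal plan:
  A->D1: 50 pallets
  A->D3: 5 pallets
  B->D3: 15 pallets
  C->D2: 40 pallets
  D->D1: 90 pallets
  D->D2: 15 pallets
Optimal cost = $2110.
Saving = 2265 − 2110 = $155.

155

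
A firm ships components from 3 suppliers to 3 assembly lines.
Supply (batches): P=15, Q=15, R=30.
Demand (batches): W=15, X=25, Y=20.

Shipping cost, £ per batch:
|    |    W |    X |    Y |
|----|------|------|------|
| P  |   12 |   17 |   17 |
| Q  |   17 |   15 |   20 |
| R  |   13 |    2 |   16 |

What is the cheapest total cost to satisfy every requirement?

Optimal allocation:
  P–W: 15 × £12 = £180
  Q–Y: 15 × £20 = £300
  R–X: 25 × £2 = £50
  R–Y: 5 × £16 = £80
Total = 180 + 300 + 50 + 80 = £610.
(Supply check: P ships 15; Q ships 15; R ships 30.)

610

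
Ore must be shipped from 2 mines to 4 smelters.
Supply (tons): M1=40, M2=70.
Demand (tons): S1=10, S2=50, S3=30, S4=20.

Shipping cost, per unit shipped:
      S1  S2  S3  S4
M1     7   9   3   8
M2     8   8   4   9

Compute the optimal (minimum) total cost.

One minimum-cost allocation:
  M1→S1: 10 tons
  M1→S3: 30 tons
  M2→S2: 50 tons
  M2→S4: 20 tons
Total cost = 740.
(Supply check: M1 ships 40; M2 ships 70.)

740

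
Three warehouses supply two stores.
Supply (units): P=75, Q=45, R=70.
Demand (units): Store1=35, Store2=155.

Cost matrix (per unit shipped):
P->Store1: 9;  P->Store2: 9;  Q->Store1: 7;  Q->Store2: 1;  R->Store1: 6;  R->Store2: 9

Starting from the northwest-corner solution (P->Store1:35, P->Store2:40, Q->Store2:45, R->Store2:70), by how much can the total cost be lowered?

Current plan cost = 35·9 + 40·9 + 45·1 + 70·9 = 1350.
Optimal plan:
  P->Store2: 75 units
  Q->Store2: 45 units
  R->Store1: 35 units
  R->Store2: 35 units
Optimal cost = 1245.
Saving = 1350 − 1245 = 105.

105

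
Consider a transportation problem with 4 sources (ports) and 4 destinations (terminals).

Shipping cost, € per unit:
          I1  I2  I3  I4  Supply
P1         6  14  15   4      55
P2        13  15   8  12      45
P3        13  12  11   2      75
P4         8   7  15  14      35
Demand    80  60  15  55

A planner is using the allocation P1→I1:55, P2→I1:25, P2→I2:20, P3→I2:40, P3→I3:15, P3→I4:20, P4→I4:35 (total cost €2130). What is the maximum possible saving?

Current plan cost = 55·6 + 25·13 + 20·15 + 40·12 + 15·11 + 20·2 + 35·14 = €2130.
Optimal plan:
  P1→I1: 55 × €6 = €330
  P2→I1: 25 × €13 = €325
  P2→I2: 5 × €15 = €75
  P2→I3: 15 × €8 = €120
  P3→I2: 20 × €12 = €240
  P3→I4: 55 × €2 = €110
  P4→I2: 35 × €7 = €245
Optimal cost = €1445.
Saving = 2130 − 1445 = €685.

685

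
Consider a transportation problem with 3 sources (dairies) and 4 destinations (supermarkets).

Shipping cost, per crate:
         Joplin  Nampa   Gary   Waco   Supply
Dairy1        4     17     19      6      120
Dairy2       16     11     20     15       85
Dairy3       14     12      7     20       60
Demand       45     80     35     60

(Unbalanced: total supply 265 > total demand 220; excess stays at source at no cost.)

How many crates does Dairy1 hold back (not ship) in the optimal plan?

15

Minimum-cost shipments:
  Dairy1 to Joplin: 45 × 4 = 180
  Dairy1 to Waco: 60 × 6 = 360
  Dairy2 to Nampa: 80 × 11 = 880
  Dairy3 to Gary: 35 × 7 = 245
Total cost = 1665.
Dairy1 ships 105 of its 120, leaving 15.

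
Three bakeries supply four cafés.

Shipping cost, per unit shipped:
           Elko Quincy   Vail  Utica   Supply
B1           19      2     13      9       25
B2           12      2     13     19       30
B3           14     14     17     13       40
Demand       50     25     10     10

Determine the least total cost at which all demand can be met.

A cheapest plan:
  B1–Quincy: 15 × 2 = 30
  B1–Utica: 10 × 9 = 90
  B2–Elko: 10 × 12 = 120
  B2–Quincy: 10 × 2 = 20
  B2–Vail: 10 × 13 = 130
  B3–Elko: 40 × 14 = 560
Total = 30 + 90 + 120 + 20 + 130 + 560 = 950.
(Supply check: B1 ships 25; B2 ships 30; B3 ships 40.)

950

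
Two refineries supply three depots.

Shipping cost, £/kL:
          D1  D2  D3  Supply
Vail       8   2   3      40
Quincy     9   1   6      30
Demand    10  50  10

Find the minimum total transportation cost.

Optimal allocation:
  Vail->D1: 10 kL
  Vail->D2: 20 kL
  Vail->D3: 10 kL
  Quincy->D2: 30 kL
Total cost = £180.
(Supply check: Vail ships 40; Quincy ships 30.)

180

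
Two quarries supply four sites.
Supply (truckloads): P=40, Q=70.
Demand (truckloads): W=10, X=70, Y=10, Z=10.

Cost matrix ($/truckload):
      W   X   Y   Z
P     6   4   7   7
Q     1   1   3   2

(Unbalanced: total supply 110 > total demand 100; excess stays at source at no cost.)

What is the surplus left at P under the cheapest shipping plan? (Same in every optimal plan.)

10

An optimal plan:
  P→X: 30 truckloads
  Q→W: 10 truckloads
  Q→X: 40 truckloads
  Q→Y: 10 truckloads
  Q→Z: 10 truckloads
Total cost = $220.
P ships 30 of its 40, leaving 10.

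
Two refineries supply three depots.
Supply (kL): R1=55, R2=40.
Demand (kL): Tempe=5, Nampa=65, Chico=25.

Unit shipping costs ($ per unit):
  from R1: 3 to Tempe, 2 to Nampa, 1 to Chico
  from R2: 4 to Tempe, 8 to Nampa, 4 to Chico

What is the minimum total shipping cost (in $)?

One minimum-cost allocation:
  R1–Nampa: 55 kL
  R2–Tempe: 5 kL
  R2–Nampa: 10 kL
  R2–Chico: 25 kL
Total cost = $310.
(Supply check: R1 ships 55; R2 ships 40.)

310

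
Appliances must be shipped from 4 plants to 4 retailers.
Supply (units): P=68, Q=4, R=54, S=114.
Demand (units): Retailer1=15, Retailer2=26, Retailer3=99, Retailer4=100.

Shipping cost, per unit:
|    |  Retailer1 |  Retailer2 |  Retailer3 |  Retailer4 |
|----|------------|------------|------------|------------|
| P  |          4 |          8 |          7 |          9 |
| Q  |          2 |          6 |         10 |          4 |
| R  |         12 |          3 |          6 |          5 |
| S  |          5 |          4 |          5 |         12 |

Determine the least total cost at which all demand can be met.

A cheapest plan:
  P–Retailer1: 15 × 4 = 60
  P–Retailer3: 11 × 7 = 77
  P–Retailer4: 42 × 9 = 378
  Q–Retailer4: 4 × 4 = 16
  R–Retailer4: 54 × 5 = 270
  S–Retailer2: 26 × 4 = 104
  S–Retailer3: 88 × 5 = 440
Total = 60 + 77 + 378 + 16 + 270 + 104 + 440 = 1345.
(Supply check: P ships 68; Q ships 4; R ships 54; S ships 114.)

1345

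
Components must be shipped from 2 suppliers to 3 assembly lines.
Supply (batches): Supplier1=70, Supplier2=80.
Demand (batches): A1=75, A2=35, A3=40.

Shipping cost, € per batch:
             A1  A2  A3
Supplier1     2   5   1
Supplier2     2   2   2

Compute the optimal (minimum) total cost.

One minimum-cost allocation:
  Supplier1->A1: 30 × €2 = €60
  Supplier1->A3: 40 × €1 = €40
  Supplier2->A1: 45 × €2 = €90
  Supplier2->A2: 35 × €2 = €70
Total = 60 + 40 + 90 + 70 = €260.

260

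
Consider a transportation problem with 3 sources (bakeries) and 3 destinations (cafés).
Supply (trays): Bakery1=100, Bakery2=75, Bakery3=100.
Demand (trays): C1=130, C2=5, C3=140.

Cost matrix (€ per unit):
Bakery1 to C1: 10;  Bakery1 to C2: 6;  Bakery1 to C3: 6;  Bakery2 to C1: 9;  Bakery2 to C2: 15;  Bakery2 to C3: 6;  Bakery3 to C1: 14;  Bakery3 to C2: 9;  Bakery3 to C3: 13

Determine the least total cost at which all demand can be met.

One minimum-cost allocation:
  Bakery1->C3: 100 × €6 = €600
  Bakery2->C1: 35 × €9 = €315
  Bakery2->C3: 40 × €6 = €240
  Bakery3->C1: 95 × €14 = €1330
  Bakery3->C2: 5 × €9 = €45
Total = 600 + 315 + 240 + 1330 + 45 = €2530.
(Supply check: Bakery1 ships 100; Bakery2 ships 75; Bakery3 ships 100.)

2530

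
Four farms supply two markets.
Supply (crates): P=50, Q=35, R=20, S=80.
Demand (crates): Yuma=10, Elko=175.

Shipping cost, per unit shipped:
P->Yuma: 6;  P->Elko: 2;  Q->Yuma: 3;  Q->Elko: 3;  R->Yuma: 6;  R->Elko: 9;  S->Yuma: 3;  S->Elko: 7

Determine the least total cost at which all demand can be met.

Optimal allocation:
  P–Elko: 50 × 2 = 100
  Q–Elko: 35 × 3 = 105
  R–Elko: 20 × 9 = 180
  S–Yuma: 10 × 3 = 30
  S–Elko: 70 × 7 = 490
Total = 100 + 105 + 180 + 30 + 490 = 905.

905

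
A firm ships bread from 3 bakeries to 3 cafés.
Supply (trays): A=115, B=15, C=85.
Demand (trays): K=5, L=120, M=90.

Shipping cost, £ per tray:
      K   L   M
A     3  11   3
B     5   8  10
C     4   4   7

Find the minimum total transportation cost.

Optimal allocation:
  A->K: 5 × £3 = £15
  A->L: 20 × £11 = £220
  A->M: 90 × £3 = £270
  B->L: 15 × £8 = £120
  C->L: 85 × £4 = £340
Total = 15 + 220 + 270 + 120 + 340 = £965.

965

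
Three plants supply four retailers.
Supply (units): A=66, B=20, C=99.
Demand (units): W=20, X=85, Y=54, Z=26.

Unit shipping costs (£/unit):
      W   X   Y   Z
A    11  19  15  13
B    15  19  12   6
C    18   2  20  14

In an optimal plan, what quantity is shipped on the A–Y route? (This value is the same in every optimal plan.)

46

Solving gives:
  A->W: 20 units
  A->Y: 46 units
  B->Z: 20 units
  C->X: 85 units
  C->Y: 8 units
  C->Z: 6 units
Total cost = £1444.
So A→Y carries 46 units.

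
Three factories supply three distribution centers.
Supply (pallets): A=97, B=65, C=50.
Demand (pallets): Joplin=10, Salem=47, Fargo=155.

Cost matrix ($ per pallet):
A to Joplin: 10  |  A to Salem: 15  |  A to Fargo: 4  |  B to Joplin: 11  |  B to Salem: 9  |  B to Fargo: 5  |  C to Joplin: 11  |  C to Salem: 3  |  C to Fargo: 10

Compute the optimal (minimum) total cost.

929

One minimum-cost allocation:
  A->Fargo: 97 × $4 = $388
  B->Joplin: 7 × $11 = $77
  B->Fargo: 58 × $5 = $290
  C->Joplin: 3 × $11 = $33
  C->Salem: 47 × $3 = $141
Total = 388 + 77 + 290 + 33 + 141 = $929.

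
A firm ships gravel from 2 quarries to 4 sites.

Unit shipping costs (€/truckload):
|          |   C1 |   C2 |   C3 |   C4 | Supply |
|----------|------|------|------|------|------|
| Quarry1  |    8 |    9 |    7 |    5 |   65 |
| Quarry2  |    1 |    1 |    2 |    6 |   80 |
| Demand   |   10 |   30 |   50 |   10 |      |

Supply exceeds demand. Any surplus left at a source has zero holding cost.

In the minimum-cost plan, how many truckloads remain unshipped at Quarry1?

Minimum-cost shipments:
  Quarry1–C3: 10 × €7 = €70
  Quarry1–C4: 10 × €5 = €50
  Quarry2–C1: 10 × €1 = €10
  Quarry2–C2: 30 × €1 = €30
  Quarry2–C3: 40 × €2 = €80
Total cost = €240.
Quarry1 ships 20 of its 65, leaving 45.

45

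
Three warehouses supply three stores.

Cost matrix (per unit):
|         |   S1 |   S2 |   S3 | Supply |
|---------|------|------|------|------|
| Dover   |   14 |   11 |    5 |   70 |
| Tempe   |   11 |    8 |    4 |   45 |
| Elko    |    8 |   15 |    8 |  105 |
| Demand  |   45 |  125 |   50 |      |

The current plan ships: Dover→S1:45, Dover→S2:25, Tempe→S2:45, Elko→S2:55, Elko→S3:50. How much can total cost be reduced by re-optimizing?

Current plan cost = 45·14 + 25·11 + 45·8 + 55·15 + 50·8 = 2490.
Optimal plan:
  Dover->S2: 70 × 11 = 770
  Tempe->S2: 45 × 8 = 360
  Elko->S1: 45 × 8 = 360
  Elko->S2: 10 × 15 = 150
  Elko->S3: 50 × 8 = 400
Optimal cost = 2040.
Saving = 2490 − 2040 = 450.

450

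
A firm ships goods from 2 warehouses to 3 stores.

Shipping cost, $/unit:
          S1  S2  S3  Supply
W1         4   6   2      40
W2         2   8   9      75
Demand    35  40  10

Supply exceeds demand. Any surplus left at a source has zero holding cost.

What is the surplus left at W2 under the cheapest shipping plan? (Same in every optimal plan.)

30

Minimum-cost shipments:
  W1 to S2: 30 × $6 = $180
  W1 to S3: 10 × $2 = $20
  W2 to S1: 35 × $2 = $70
  W2 to S2: 10 × $8 = $80
Total cost = $350.
W2 ships 45 of its 75, leaving 30.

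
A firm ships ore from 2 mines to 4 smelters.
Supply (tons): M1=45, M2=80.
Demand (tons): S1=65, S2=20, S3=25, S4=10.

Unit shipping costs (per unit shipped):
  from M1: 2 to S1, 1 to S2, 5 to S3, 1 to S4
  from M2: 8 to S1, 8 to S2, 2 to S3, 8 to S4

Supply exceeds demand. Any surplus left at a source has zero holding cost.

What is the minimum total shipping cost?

510

A cheapest plan:
  M1→S1: 15 tons
  M1→S2: 20 tons
  M1→S4: 10 tons
  M2→S1: 50 tons
  M2→S3: 25 tons
Total cost = 510.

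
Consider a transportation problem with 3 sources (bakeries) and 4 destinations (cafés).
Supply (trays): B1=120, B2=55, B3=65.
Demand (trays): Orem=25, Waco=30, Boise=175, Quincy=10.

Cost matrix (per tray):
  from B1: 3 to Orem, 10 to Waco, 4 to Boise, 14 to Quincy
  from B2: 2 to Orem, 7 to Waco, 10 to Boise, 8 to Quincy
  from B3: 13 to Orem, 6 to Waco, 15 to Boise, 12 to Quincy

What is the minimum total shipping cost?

1505

Optimal allocation:
  B1→Boise: 120 trays
  B2→Orem: 25 trays
  B2→Boise: 30 trays
  B3→Waco: 30 trays
  B3→Boise: 25 trays
  B3→Quincy: 10 trays
Total cost = 1505.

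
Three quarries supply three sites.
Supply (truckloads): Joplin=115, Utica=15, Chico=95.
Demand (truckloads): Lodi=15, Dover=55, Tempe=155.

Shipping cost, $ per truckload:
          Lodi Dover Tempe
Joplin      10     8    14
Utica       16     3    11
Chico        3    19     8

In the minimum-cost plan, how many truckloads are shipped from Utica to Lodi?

0

Optimal shipments:
  Joplin->Dover: 40 truckloads
  Joplin->Tempe: 75 truckloads
  Utica->Dover: 15 truckloads
  Chico->Lodi: 15 truckloads
  Chico->Tempe: 80 truckloads
Total cost = $2100.
The route Utica→Lodi is not used.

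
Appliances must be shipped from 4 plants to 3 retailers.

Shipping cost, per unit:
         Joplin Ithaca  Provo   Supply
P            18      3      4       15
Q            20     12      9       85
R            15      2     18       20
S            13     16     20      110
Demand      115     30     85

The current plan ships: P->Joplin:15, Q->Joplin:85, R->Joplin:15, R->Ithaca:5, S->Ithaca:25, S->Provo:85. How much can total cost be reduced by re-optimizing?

Current plan cost = 15·18 + 85·20 + 15·15 + 5·2 + 25·16 + 85·20 = 4305.
Optimal plan:
  P→Ithaca: 10 × 3 = 30
  P→Provo: 5 × 4 = 20
  Q→Joplin: 5 × 20 = 100
  Q→Provo: 80 × 9 = 720
  R→Ithaca: 20 × 2 = 40
  S→Joplin: 110 × 13 = 1430
Optimal cost = 2340.
Saving = 4305 − 2340 = 1965.

1965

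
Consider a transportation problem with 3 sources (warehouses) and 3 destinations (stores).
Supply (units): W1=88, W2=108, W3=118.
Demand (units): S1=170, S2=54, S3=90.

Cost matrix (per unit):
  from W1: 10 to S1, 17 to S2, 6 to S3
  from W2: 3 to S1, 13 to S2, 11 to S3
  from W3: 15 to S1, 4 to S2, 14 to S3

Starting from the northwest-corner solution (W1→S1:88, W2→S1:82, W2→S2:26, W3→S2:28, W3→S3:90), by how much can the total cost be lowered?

Current plan cost = 88·10 + 82·3 + 26·13 + 28·4 + 90·14 = 2836.
Optimal plan:
  W1 to S3: 88 units
  W2 to S1: 108 units
  W3 to S1: 62 units
  W3 to S2: 54 units
  W3 to S3: 2 units
Optimal cost = 2026.
Saving = 2836 − 2026 = 810.

810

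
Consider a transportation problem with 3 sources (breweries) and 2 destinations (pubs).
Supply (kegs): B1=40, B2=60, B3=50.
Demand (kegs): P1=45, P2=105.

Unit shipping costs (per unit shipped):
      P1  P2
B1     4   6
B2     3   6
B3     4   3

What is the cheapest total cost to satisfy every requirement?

615

A cheapest plan:
  B1→P2: 40 × 6 = 240
  B2→P1: 45 × 3 = 135
  B2→P2: 15 × 6 = 90
  B3→P2: 50 × 3 = 150
Total = 240 + 135 + 90 + 150 = 615.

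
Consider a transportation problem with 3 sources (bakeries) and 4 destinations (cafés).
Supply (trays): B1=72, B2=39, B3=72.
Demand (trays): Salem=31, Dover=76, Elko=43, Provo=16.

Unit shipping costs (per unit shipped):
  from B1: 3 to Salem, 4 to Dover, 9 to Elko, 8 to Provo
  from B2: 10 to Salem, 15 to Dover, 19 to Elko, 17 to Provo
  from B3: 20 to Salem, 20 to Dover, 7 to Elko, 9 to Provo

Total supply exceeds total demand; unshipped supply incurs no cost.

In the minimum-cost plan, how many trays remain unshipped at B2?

An optimal plan:
  B1→Dover: 72 × 4 = 288
  B2→Salem: 31 × 10 = 310
  B2→Dover: 4 × 15 = 60
  B3→Elko: 43 × 7 = 301
  B3→Provo: 16 × 9 = 144
Total cost = 1103.
B2 ships 35 of its 39, leaving 4.

4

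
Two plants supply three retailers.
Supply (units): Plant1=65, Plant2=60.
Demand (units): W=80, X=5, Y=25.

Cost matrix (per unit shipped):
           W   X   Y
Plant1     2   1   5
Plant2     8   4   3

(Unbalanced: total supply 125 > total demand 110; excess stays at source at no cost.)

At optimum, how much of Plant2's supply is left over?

15

An optimal plan:
  Plant1 to W: 65 units
  Plant2 to W: 15 units
  Plant2 to X: 5 units
  Plant2 to Y: 25 units
Total cost = 345.
Plant2 ships 45 of its 60, leaving 15.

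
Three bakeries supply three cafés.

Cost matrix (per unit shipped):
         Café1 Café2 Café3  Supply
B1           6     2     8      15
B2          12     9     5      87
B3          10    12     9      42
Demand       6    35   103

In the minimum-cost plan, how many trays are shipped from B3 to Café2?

20

The minimum-cost plan:
  B1→Café2: 15 × 2 = 30
  B2→Café3: 87 × 5 = 435
  B3→Café1: 6 × 10 = 60
  B3→Café2: 20 × 12 = 240
  B3→Café3: 16 × 9 = 144
Total cost = 909.
So B3→Café2 carries 20 trays.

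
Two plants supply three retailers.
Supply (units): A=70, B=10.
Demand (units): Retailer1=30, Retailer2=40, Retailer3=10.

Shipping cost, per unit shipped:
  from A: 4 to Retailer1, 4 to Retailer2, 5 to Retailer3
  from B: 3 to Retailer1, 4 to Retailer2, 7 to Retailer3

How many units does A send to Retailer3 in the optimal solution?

10

The minimum-cost plan:
  A to Retailer1: 20 × 4 = 80
  A to Retailer2: 40 × 4 = 160
  A to Retailer3: 10 × 5 = 50
  B to Retailer1: 10 × 3 = 30
Total cost = 320.
So A→Retailer3 carries 10 units.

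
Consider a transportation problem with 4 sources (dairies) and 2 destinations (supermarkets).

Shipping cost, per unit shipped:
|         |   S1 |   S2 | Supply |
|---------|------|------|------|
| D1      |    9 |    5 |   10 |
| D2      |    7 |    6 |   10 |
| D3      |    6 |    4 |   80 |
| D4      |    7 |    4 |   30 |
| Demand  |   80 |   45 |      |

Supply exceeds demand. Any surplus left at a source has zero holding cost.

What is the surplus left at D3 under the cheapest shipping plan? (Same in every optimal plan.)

An optimal plan:
  D1→S2: 10 crates
  D2→S1: 5 crates
  D3→S1: 75 crates
  D3→S2: 5 crates
  D4→S2: 30 crates
Total cost = 675.
D3 ships 80 of its 80, leaving 0.

0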